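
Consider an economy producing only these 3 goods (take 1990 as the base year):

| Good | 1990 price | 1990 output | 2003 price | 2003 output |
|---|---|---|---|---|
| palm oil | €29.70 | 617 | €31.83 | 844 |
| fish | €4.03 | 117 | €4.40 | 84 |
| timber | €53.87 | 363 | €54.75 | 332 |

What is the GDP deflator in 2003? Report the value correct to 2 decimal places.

104.90

Nominal GDP 2003 = 31.83·844 + 4.40·84 + 54.75·332 = 45411.12.
Real GDP 2003 (at 1990 prices) = 29.70·844 + 4.03·84 + 53.87·332 = 43290.16.
Deflator = Nominal/Real × 100 = 45411.12/43290.16 × 100 = 104.899.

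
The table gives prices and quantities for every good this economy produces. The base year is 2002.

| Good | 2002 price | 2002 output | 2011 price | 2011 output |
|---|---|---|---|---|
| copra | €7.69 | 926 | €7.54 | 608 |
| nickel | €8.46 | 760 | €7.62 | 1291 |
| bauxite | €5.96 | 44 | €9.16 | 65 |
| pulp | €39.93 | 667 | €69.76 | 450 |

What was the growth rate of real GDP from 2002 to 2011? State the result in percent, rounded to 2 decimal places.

-16.05%

Real GDP 2002 = Nominal GDP 2002 = 7.69·926 + 8.46·760 + 5.96·44 + 39.93·667 = 40446.09.
Real GDP 2011 (at 2002 prices) = 7.69·608 + 8.46·1291 + 5.96·65 + 39.93·450 = 33953.28.
Real growth = 33953.28/40446.09 − 1 = -0.1605.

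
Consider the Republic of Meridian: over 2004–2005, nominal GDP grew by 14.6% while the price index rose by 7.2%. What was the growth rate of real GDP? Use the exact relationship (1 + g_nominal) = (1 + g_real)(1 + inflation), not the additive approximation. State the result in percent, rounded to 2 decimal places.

(1 + g_nom) = (1 + g_real)(1 + π), so g_real = 1.1460 / 1.0720 − 1 = 0.06903.

6.90%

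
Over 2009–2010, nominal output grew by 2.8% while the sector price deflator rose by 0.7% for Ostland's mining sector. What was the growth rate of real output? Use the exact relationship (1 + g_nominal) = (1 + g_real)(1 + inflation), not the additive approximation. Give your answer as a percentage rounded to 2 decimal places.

(1 + g_nom) = (1 + g_real)(1 + π), so g_real = 1.0280 / 1.0070 − 1 = 0.02085.

2.09%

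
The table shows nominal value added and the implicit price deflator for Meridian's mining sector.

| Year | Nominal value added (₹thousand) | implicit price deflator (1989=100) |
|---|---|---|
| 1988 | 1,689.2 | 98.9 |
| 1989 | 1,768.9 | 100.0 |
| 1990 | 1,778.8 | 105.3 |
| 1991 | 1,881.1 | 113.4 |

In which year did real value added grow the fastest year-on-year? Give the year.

1989

1989: real = 1768.9/1.000 = 1768.90; growth vs 1988 (1707.99) = 3.57%.
1990: real = 1778.8/1.053 = 1689.27; growth vs 1989 (1768.90) = -4.50%.
1991: real = 1881.1/1.134 = 1658.82; growth vs 1990 (1689.27) = -1.80%.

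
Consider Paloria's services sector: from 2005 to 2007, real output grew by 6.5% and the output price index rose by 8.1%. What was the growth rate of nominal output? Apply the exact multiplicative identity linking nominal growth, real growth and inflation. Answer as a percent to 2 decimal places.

15.13%

(1 + g_nom) = (1 + g_real)(1 + π) = 1.0650 × 1.0810 = 1.15127.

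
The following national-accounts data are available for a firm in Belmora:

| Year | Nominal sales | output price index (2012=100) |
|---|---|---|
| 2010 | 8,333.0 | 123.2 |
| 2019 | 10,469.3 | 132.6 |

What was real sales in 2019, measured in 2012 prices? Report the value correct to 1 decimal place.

Real sales = Nominal / (output price index/100) = 10469.3 / 1.326 = 7895.40.

7,895.4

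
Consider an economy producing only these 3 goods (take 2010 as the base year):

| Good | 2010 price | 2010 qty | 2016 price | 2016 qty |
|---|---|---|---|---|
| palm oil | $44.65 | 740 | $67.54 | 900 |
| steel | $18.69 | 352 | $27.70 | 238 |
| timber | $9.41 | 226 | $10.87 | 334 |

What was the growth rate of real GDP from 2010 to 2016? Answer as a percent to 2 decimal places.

Real GDP 2010 = Nominal GDP 2010 = 44.65·740 + 18.69·352 + 9.41·226 = 41746.54.
Real GDP 2016 (at 2010 prices) = 44.65·900 + 18.69·238 + 9.41·334 = 47776.16.
Real growth = 47776.16/41746.54 − 1 = 0.1444.

14.44%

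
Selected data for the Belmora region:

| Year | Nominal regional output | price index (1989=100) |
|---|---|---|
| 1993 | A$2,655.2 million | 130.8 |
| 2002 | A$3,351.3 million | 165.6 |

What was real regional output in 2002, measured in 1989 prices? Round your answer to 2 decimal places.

A$2,023.73 million

Real regional output = Nominal / (price index/100) = 3351.3 / 1.656 = 2023.73.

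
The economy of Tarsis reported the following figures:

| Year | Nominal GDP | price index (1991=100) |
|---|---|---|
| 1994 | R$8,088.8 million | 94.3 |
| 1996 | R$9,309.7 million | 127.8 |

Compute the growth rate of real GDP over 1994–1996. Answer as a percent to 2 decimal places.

-15.08%

Deflate each year: 1994 → 8088.8/0.943 = 8577.73; 1996 → 9309.7/1.278 = 7284.59.
So real GDP changed by 7284.59/8577.73 − 1 = -0.1508, i.e. -15.08%.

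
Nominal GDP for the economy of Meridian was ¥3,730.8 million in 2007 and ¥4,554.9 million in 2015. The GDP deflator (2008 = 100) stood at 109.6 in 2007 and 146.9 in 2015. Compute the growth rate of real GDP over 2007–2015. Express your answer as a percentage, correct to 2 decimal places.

Deflate each year: 2007 → 3730.8/1.096 = 3404.01; 2015 → 4554.9/1.469 = 3100.68.
So real GDP changed by 3100.68/3404.01 − 1 = -0.0891, i.e. -8.91%.

-8.91%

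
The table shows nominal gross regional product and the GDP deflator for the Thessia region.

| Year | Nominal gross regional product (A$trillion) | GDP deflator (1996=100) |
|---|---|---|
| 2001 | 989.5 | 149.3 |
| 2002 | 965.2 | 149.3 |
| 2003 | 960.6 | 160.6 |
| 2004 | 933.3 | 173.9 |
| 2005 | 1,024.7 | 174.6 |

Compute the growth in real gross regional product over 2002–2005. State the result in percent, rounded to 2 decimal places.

Real gross regional product 2002 = 965.2/1.493 = 646.48.
Real gross regional product 2005 = 1024.7/1.746 = 586.88.
Change = 586.88/646.48 − 1 = -0.0922.

-9.22%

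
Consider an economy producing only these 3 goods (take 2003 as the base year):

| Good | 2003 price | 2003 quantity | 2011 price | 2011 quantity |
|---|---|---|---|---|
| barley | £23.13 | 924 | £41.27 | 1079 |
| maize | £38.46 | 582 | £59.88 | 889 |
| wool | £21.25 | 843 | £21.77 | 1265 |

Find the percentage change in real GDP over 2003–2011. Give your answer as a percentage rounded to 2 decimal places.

Real GDP 2003 = Nominal GDP 2003 = 23.13·924 + 38.46·582 + 21.25·843 = 61669.59.
Real GDP 2011 (at 2003 prices) = 23.13·1079 + 38.46·889 + 21.25·1265 = 86029.46.
Real growth = 86029.46/61669.59 − 1 = 0.3950.

39.50%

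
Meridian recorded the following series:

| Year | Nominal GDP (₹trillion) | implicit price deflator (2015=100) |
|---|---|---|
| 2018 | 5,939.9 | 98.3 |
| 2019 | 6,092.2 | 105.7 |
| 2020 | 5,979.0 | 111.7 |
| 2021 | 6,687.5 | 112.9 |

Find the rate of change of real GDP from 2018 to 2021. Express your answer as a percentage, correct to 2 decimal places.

Real GDP 2018 = 5939.9/0.983 = 6042.62.
Real GDP 2021 = 6687.5/1.129 = 5923.38.
Change = 5923.38/6042.62 − 1 = -0.0197.

-1.97%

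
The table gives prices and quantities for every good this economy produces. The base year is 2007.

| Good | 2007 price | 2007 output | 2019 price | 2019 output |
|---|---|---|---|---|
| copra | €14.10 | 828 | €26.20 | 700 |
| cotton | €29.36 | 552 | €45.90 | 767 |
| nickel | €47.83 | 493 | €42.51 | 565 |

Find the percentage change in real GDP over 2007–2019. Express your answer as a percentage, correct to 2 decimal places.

Real GDP 2007 = Nominal GDP 2007 = 14.10·828 + 29.36·552 + 47.83·493 = 51461.71.
Real GDP 2019 (at 2007 prices) = 14.10·700 + 29.36·767 + 47.83·565 = 59413.07.
Real growth = 59413.07/51461.71 − 1 = 0.1545.

15.45%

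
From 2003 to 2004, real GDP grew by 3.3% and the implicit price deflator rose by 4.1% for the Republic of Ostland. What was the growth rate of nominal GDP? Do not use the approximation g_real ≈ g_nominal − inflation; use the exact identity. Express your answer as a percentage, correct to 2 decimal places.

7.54%

(1 + g_nom) = (1 + g_real)(1 + π) = 1.0330 × 1.0410 = 1.07535.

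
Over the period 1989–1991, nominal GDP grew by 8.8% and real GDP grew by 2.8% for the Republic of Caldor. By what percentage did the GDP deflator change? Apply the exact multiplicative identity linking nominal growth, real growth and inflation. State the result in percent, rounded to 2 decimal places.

(1 + g_nom) = (1 + g_real)(1 + π), so π = 1.0880 / 1.0280 − 1 = 0.05837.

5.84%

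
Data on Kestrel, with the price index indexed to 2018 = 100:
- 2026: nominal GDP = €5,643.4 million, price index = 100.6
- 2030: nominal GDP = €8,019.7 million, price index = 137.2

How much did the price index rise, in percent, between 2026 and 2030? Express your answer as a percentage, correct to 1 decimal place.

Price-level change = 137.2 / 100.6 − 1 = 0.3638.

36.4%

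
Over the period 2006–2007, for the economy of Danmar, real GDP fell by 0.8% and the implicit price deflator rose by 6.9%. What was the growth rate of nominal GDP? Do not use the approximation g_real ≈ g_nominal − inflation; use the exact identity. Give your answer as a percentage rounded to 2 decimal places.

(1 + g_nom) = (1 + g_real)(1 + π) = 0.9920 × 1.0690 = 1.06045.

6.04%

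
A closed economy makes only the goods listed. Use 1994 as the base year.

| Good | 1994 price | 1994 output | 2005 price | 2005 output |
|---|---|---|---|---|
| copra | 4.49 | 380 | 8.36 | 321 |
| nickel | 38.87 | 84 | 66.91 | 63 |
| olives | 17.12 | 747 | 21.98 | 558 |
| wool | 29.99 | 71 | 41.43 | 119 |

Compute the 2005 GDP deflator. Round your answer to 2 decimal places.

141.63

Nominal GDP 2005 = 8.36·321 + 66.91·63 + 21.98·558 + 41.43·119 = 24093.90.
Real GDP 2005 (at 1994 prices) = 4.49·321 + 38.87·63 + 17.12·558 + 29.99·119 = 17011.87.
Deflator = Nominal/Real × 100 = 24093.90/17011.87 × 100 = 141.630.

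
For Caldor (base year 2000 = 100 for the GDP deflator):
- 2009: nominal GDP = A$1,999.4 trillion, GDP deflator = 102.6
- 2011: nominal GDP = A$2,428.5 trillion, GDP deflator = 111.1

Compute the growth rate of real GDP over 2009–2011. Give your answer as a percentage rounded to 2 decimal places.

12.17%

Deflate each year: 2009 → 1999.4/1.026 = 1948.73; 2011 → 2428.5/1.111 = 2185.87.
So real GDP changed by 2185.87/1948.73 − 1 = 0.1217, i.e. 12.17%.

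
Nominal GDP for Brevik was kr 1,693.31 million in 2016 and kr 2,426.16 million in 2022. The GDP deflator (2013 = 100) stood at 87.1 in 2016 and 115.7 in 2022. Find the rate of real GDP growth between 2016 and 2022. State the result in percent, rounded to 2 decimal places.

7.86%

Deflate each year: 2016 → 1693.31/0.871 = 1944.10; 2022 → 2426.16/1.157 = 2096.94.
So real GDP changed by 2096.94/1944.10 − 1 = 0.0786, i.e. 7.86%.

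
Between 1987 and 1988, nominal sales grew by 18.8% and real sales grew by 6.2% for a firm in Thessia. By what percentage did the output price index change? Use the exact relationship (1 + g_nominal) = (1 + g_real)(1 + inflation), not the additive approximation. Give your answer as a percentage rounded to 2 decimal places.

11.86%

(1 + g_nom) = (1 + g_real)(1 + π), so π = 1.1880 / 1.0620 − 1 = 0.11864.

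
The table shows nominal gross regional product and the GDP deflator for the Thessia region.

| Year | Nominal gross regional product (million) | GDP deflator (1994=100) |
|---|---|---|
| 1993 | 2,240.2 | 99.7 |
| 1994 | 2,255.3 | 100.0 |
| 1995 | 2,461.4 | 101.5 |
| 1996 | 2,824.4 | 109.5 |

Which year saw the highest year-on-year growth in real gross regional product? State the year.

1994: real = 2255.3/1.000 = 2255.30; growth vs 1993 (2246.94) = 0.37%.
1995: real = 2461.4/1.015 = 2425.02; growth vs 1994 (2255.30) = 7.53%.
1996: real = 2824.4/1.095 = 2579.36; growth vs 1995 (2425.02) = 6.36%.

1995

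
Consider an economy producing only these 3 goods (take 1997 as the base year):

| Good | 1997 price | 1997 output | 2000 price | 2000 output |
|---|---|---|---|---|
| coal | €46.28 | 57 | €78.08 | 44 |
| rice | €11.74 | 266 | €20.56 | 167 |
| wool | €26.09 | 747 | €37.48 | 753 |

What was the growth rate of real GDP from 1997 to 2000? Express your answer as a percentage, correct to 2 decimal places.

-6.37%

Real GDP 1997 = Nominal GDP 1997 = 46.28·57 + 11.74·266 + 26.09·747 = 25250.03.
Real GDP 2000 (at 1997 prices) = 46.28·44 + 11.74·167 + 26.09·753 = 23642.67.
Real growth = 23642.67/25250.03 − 1 = -0.0637.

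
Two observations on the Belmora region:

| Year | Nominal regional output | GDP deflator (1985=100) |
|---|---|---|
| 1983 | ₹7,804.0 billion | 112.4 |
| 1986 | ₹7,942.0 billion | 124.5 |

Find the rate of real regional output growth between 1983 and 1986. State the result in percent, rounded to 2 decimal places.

Deflate each year: 1983 → 7804.0/1.124 = 6943.06; 1986 → 7942.0/1.245 = 6379.12.
So real regional output changed by 6379.12/6943.06 − 1 = -0.0812, i.e. -8.12%.

-8.12%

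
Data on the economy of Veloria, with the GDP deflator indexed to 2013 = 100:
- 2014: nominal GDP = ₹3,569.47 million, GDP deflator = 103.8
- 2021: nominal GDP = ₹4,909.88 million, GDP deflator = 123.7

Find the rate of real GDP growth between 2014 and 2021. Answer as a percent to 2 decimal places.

15.42%

Real GDP 2014 = 3569.47 / 1.038 = 3438.80.
Real GDP 2021 = 4909.88 / 1.237 = 3969.18.
Real growth = 3969.18 / 3438.80 − 1 = 0.1542.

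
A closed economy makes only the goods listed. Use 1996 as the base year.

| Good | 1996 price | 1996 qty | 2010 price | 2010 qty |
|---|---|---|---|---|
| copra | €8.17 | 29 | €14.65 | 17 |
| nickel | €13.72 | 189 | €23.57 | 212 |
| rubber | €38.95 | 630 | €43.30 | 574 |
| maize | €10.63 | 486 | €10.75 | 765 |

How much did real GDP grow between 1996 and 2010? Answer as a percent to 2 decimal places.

Real GDP 1996 = Nominal GDP 1996 = 8.17·29 + 13.72·189 + 38.95·630 + 10.63·486 = 32534.69.
Real GDP 2010 (at 1996 prices) = 8.17·17 + 13.72·212 + 38.95·574 + 10.63·765 = 33536.78.
Real growth = 33536.78/32534.69 − 1 = 0.0308.

3.08%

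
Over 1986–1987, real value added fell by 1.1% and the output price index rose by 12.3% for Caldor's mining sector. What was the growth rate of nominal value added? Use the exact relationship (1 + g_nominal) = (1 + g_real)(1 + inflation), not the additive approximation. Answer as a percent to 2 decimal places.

(1 + g_nom) = (1 + g_real)(1 + π) = 0.9890 × 1.1230 = 1.11065.

11.06%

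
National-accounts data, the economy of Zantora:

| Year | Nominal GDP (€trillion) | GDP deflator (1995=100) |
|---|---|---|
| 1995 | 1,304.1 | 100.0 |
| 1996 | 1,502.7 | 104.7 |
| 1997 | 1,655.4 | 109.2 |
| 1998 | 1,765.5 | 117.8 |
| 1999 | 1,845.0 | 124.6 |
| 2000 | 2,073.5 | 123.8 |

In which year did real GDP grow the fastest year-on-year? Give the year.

1996: real = 1502.7/1.047 = 1435.24; growth vs 1995 (1304.10) = 10.06%.
1997: real = 1655.4/1.092 = 1515.93; growth vs 1996 (1435.24) = 5.62%.
1998: real = 1765.5/1.178 = 1498.73; growth vs 1997 (1515.93) = -1.13%.
1999: real = 1845.0/1.246 = 1480.74; growth vs 1998 (1498.73) = -1.20%.
2000: real = 2073.5/1.238 = 1674.88; growth vs 1999 (1480.74) = 13.11%.

2000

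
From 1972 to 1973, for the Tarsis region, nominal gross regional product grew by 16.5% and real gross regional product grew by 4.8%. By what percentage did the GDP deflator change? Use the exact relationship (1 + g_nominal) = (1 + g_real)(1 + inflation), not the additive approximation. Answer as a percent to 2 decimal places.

(1 + g_nom) = (1 + g_real)(1 + π), so π = 1.1650 / 1.0480 − 1 = 0.11164.

11.16%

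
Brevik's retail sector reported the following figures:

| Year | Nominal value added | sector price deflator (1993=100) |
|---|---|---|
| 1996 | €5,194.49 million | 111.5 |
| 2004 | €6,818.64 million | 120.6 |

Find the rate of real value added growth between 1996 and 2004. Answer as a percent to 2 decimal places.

21.36%

Deflate each year: 1996 → 5194.49/1.115 = 4658.74; 2004 → 6818.64/1.206 = 5653.93.
So real value added changed by 5653.93/4658.74 − 1 = 0.2136, i.e. 21.36%.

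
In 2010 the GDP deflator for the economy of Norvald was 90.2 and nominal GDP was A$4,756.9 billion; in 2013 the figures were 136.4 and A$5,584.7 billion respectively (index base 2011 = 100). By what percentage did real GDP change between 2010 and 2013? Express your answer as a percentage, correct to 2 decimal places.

-22.36%

Real GDP 2010 = 4756.9 / 0.902 = 5273.73.
Real GDP 2013 = 5584.7 / 1.364 = 4094.35.
Real growth = 4094.35 / 5273.73 − 1 = -0.2236.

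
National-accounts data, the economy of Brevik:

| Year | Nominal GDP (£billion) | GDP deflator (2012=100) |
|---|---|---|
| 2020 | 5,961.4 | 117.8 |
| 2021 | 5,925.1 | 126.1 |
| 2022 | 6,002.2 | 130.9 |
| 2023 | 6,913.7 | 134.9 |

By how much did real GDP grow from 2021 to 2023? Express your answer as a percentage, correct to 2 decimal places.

Real GDP 2021 = 5925.1/1.261 = 4698.73.
Real GDP 2023 = 6913.7/1.349 = 5125.06.
Change = 5125.06/4698.73 − 1 = 0.0907.

9.07%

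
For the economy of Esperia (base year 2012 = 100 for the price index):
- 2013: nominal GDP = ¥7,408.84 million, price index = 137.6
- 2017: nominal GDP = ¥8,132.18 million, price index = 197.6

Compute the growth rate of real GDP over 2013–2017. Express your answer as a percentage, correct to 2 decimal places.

Real GDP 2013 = 7408.84 / 1.376 = 5384.33.
Real GDP 2017 = 8132.18 / 1.976 = 4115.48.
Real growth = 4115.48 / 5384.33 − 1 = -0.2357.

-23.57%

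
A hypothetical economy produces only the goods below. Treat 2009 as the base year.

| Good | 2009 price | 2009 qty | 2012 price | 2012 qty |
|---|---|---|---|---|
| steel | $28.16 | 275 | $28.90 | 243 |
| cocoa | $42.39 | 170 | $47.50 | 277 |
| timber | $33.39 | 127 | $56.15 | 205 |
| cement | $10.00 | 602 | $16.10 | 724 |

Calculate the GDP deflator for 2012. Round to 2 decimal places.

132.68

Nominal GDP 2012 = 28.90·243 + 47.50·277 + 56.15·205 + 16.10·724 = 43347.35.
Real GDP 2012 (at 2009 prices) = 28.16·243 + 42.39·277 + 33.39·205 + 10.00·724 = 32669.86.
Deflator = Nominal/Real × 100 = 43347.35/32669.86 × 100 = 132.683.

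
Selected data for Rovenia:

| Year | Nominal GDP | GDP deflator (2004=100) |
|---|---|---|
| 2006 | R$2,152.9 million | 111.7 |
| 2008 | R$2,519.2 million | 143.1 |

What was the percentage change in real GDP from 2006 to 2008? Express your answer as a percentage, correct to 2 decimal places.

Deflate each year: 2006 → 2152.9/1.117 = 1927.39; 2008 → 2519.2/1.431 = 1760.45.
So real GDP changed by 1760.45/1927.39 − 1 = -0.0866, i.e. -8.66%.

-8.66%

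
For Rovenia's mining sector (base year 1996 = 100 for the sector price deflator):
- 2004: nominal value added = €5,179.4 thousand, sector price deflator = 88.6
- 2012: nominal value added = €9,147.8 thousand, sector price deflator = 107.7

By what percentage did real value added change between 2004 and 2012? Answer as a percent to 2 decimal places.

45.30%

Deflate each year: 2004 → 5179.4/0.886 = 5845.82; 2012 → 9147.8/1.077 = 8493.78.
So real value added changed by 8493.78/5845.82 − 1 = 0.4530, i.e. 45.30%.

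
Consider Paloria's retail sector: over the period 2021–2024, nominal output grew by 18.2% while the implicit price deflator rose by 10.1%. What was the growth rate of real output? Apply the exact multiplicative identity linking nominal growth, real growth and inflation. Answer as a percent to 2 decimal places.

(1 + g_nom) = (1 + g_real)(1 + π), so g_real = 1.1820 / 1.1010 − 1 = 0.07357.

7.36%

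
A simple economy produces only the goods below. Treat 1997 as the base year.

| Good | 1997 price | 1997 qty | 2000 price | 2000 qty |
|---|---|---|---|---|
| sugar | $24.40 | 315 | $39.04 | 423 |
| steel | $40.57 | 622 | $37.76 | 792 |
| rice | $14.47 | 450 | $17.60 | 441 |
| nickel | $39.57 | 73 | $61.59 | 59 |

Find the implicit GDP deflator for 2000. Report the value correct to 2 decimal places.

Nominal GDP 2000 = 39.04·423 + 37.76·792 + 17.60·441 + 61.59·59 = 57815.25.
Real GDP 2000 (at 1997 prices) = 24.40·423 + 40.57·792 + 14.47·441 + 39.57·59 = 51168.54.
Deflator = Nominal/Real × 100 = 57815.25/51168.54 × 100 = 112.990.

112.99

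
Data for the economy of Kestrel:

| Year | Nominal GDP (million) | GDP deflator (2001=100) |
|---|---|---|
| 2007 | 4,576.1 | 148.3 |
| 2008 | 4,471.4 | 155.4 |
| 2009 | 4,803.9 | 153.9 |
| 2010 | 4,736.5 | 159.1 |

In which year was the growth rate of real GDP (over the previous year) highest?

2008: real = 4471.4/1.554 = 2877.35; growth vs 2007 (3085.70) = -6.75%.
2009: real = 4803.9/1.539 = 3121.44; growth vs 2008 (2877.35) = 8.48%.
2010: real = 4736.5/1.591 = 2977.06; growth vs 2009 (3121.44) = -4.63%.

2009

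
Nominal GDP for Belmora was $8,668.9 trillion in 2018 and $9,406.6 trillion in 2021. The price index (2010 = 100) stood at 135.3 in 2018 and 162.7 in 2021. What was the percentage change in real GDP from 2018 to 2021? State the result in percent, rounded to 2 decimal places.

-9.76%

Real GDP 2018 = 8668.9 / 1.353 = 6407.17.
Real GDP 2021 = 9406.6 / 1.627 = 5781.56.
Real growth = 5781.56 / 6407.17 − 1 = -0.0976.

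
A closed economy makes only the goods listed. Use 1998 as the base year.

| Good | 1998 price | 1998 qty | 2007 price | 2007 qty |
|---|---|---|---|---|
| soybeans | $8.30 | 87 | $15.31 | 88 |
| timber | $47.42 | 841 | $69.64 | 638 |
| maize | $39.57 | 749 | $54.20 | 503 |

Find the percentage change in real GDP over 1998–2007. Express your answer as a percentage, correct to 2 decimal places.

Real GDP 1998 = Nominal GDP 1998 = 8.30·87 + 47.42·841 + 39.57·749 = 70240.25.
Real GDP 2007 (at 1998 prices) = 8.30·88 + 47.42·638 + 39.57·503 = 50888.07.
Real growth = 50888.07/70240.25 − 1 = -0.2755.

-27.55%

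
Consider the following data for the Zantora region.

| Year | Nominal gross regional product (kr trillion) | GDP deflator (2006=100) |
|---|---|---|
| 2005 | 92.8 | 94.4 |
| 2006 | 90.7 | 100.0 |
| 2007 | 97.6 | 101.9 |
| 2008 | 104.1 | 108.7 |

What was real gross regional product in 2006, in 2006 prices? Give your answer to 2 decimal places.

kr 90.70 trillion

Real gross regional product 2006 = 90.7 / 1.000 = 90.70.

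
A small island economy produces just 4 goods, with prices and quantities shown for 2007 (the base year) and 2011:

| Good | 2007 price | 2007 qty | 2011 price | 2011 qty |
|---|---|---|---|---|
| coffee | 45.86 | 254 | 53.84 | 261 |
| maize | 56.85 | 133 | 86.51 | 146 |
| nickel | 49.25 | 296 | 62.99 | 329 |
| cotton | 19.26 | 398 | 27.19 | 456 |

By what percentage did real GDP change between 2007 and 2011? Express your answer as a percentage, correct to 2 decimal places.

Real GDP 2007 = Nominal GDP 2007 = 45.86·254 + 56.85·133 + 49.25·296 + 19.26·398 = 41452.97.
Real GDP 2011 (at 2007 prices) = 45.86·261 + 56.85·146 + 49.25·329 + 19.26·456 = 45255.37.
Real growth = 45255.37/41452.97 − 1 = 0.0917.

9.17%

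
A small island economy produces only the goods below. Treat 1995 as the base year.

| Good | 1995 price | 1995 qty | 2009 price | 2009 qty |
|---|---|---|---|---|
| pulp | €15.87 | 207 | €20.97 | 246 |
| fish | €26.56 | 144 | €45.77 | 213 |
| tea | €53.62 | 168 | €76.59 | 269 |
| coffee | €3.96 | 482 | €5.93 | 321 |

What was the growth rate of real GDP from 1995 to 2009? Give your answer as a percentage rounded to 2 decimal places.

Real GDP 1995 = Nominal GDP 1995 = 15.87·207 + 26.56·144 + 53.62·168 + 3.96·482 = 18026.61.
Real GDP 2009 (at 1995 prices) = 15.87·246 + 26.56·213 + 53.62·269 + 3.96·321 = 25256.24.
Real growth = 25256.24/18026.61 − 1 = 0.4011.

40.11%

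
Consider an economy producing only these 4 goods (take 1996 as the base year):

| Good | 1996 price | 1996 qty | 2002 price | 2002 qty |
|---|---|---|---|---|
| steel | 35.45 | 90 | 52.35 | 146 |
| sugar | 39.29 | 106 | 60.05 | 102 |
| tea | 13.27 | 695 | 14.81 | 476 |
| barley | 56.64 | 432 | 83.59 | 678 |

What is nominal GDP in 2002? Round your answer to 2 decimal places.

Nominal GDP 2002 = Σ (p_2002 × q_2002) = 52.35·146 + 60.05·102 + 14.81·476 + 83.59·678 = 77491.78.

77491.78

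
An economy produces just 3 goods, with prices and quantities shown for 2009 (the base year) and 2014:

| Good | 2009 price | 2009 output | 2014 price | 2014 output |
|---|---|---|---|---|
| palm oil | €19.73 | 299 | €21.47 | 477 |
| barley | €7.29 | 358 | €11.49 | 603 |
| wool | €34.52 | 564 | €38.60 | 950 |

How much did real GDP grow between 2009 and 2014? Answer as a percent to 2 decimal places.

Real GDP 2009 = Nominal GDP 2009 = 19.73·299 + 7.29·358 + 34.52·564 = 27978.37.
Real GDP 2014 (at 2009 prices) = 19.73·477 + 7.29·603 + 34.52·950 = 46601.08.
Real growth = 46601.08/27978.37 − 1 = 0.6656.

66.56%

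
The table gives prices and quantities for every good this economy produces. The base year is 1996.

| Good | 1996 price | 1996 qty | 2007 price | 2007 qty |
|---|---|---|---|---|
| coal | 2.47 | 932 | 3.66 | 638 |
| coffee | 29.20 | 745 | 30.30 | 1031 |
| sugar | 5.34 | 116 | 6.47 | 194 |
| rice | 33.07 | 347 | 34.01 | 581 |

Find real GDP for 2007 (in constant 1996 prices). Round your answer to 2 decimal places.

Real GDP 2007 = Σ (p_1996 × q_2007) = 2.47·638 + 29.20·1031 + 5.34·194 + 33.07·581 = 51930.69.

51930.69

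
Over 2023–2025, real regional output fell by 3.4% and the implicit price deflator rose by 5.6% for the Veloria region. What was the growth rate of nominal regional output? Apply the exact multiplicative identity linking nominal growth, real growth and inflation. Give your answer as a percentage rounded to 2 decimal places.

2.01%

(1 + g_nom) = (1 + g_real)(1 + π) = 0.9660 × 1.0560 = 1.02010.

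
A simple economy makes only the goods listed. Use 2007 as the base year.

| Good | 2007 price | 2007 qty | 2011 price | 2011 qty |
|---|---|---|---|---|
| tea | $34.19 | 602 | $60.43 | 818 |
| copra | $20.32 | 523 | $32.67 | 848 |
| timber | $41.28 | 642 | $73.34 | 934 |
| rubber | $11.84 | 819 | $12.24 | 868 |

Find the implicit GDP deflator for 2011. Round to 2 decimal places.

166.18

Nominal GDP 2011 = 60.43·818 + 32.67·848 + 73.34·934 + 12.24·868 = 156259.78.
Real GDP 2011 (at 2007 prices) = 34.19·818 + 20.32·848 + 41.28·934 + 11.84·868 = 94031.42.
Deflator = Nominal/Real × 100 = 156259.78/94031.42 × 100 = 166.178.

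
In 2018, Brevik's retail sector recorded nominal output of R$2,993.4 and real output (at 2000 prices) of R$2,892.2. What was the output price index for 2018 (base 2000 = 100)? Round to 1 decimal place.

103.5

output price index = (Nominal / Real) × 100 = 2993.4 / 2892.2 × 100 = 103.50.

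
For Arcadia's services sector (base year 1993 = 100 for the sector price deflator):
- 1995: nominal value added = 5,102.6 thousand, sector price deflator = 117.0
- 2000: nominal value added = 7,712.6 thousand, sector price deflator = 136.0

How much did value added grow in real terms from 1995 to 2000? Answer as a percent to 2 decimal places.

30.03%

Deflate each year: 1995 → 5102.6/1.170 = 4361.20; 2000 → 7712.6/1.360 = 5671.03.
So real value added changed by 5671.03/4361.20 − 1 = 0.3003, i.e. 30.03%.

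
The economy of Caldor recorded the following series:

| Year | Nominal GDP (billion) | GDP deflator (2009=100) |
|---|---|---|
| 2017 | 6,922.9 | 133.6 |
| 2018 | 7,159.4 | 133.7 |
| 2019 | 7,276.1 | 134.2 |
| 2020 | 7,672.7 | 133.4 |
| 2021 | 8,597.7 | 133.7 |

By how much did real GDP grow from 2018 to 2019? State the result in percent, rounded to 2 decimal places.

Real GDP 2018 = 7159.4/1.337 = 5354.82.
Real GDP 2019 = 7276.1/1.342 = 5421.83.
Change = 5421.83/5354.82 − 1 = 0.0125.

1.25%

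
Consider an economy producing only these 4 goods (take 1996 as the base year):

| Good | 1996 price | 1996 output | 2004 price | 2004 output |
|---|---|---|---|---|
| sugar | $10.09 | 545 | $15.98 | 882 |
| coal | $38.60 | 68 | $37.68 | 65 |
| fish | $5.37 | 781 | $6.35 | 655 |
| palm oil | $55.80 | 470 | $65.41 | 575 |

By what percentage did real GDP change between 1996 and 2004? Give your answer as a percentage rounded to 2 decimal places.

Real GDP 1996 = Nominal GDP 1996 = 10.09·545 + 38.60·68 + 5.37·781 + 55.80·470 = 38543.82.
Real GDP 2004 (at 1996 prices) = 10.09·882 + 38.60·65 + 5.37·655 + 55.80·575 = 47010.73.
Real growth = 47010.73/38543.82 − 1 = 0.2197.

21.97%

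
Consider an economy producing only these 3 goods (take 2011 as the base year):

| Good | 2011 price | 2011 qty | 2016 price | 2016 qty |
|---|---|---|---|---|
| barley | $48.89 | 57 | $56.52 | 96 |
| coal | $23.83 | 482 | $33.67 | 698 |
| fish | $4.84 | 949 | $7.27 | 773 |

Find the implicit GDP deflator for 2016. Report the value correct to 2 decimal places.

Nominal GDP 2016 = 56.52·96 + 33.67·698 + 7.27·773 = 34547.29.
Real GDP 2016 (at 2011 prices) = 48.89·96 + 23.83·698 + 4.84·773 = 25068.10.
Deflator = Nominal/Real × 100 = 34547.29/25068.10 × 100 = 137.814.

137.81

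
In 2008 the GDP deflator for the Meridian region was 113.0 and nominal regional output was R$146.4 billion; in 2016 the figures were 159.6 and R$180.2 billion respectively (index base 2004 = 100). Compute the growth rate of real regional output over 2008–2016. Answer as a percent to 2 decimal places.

-12.85%

Deflate each year: 2008 → 146.4/1.130 = 129.56; 2016 → 180.2/1.596 = 112.91.
So real regional output changed by 112.91/129.56 − 1 = -0.1285, i.e. -12.85%.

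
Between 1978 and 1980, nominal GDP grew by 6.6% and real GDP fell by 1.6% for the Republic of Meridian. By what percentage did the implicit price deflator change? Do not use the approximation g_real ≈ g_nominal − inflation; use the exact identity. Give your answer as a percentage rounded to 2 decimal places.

(1 + g_nom) = (1 + g_real)(1 + π), so π = 1.0660 / 0.9840 − 1 = 0.08333.

8.33%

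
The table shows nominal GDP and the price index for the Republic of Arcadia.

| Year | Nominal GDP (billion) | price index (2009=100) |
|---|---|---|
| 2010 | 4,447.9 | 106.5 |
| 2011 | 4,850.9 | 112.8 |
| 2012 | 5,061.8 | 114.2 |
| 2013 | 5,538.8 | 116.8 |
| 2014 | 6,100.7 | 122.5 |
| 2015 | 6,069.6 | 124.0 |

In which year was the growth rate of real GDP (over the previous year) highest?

2011: real = 4850.9/1.128 = 4300.44; growth vs 2010 (4176.43) = 2.97%.
2012: real = 5061.8/1.142 = 4432.40; growth vs 2011 (4300.44) = 3.07%.
2013: real = 5538.8/1.168 = 4742.12; growth vs 2012 (4432.40) = 6.99%.
2014: real = 6100.7/1.225 = 4980.16; growth vs 2013 (4742.12) = 5.02%.
2015: real = 6069.6/1.240 = 4894.84; growth vs 2014 (4980.16) = -1.71%.

2013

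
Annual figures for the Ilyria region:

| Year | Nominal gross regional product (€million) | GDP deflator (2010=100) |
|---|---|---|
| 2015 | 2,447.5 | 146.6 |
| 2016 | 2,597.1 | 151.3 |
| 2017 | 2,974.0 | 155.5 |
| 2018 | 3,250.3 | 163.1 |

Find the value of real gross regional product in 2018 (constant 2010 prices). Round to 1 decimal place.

€1,992.8 million

Real gross regional product 2018 = 3250.3 / 1.631 = 1992.83.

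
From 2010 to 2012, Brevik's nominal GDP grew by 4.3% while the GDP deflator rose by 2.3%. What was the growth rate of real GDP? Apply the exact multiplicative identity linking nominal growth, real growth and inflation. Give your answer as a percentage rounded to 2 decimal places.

(1 + g_nom) = (1 + g_real)(1 + π), so g_real = 1.0430 / 1.0230 − 1 = 0.01955.

1.96%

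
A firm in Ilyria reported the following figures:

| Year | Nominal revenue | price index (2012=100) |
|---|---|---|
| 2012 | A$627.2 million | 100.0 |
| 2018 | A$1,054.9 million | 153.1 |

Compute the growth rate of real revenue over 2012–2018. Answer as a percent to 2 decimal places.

Deflate each year: 2012 → 627.2/1.000 = 627.20; 2018 → 1054.9/1.531 = 689.03.
So real revenue changed by 689.03/627.20 − 1 = 0.0986, i.e. 9.86%.

9.86%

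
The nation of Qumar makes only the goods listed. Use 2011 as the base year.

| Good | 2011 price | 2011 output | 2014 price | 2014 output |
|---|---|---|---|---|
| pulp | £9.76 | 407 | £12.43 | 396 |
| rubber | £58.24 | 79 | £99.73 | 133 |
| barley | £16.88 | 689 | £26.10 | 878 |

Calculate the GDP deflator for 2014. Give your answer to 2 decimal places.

Nominal GDP 2014 = 12.43·396 + 99.73·133 + 26.10·878 = 41102.17.
Real GDP 2014 (at 2011 prices) = 9.76·396 + 58.24·133 + 16.88·878 = 26431.52.
Deflator = Nominal/Real × 100 = 41102.17/26431.52 × 100 = 155.504.

155.50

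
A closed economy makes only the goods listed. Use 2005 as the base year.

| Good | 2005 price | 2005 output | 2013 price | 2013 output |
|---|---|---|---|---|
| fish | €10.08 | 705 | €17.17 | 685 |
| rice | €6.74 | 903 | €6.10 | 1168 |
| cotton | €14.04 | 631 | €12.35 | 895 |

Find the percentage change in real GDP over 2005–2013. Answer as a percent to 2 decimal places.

23.99%

Real GDP 2005 = Nominal GDP 2005 = 10.08·705 + 6.74·903 + 14.04·631 = 22051.86.
Real GDP 2013 (at 2005 prices) = 10.08·685 + 6.74·1168 + 14.04·895 = 27342.92.
Real growth = 27342.92/22051.86 − 1 = 0.2399.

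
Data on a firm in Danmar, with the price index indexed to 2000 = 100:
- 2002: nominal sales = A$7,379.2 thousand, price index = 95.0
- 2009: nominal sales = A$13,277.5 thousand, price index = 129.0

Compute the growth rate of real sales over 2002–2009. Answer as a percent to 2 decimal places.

32.51%

Real sales 2002 = 7379.2 / 0.950 = 7767.58.
Real sales 2009 = 13277.5 / 1.290 = 10292.64.
Real growth = 10292.64 / 7767.58 − 1 = 0.3251.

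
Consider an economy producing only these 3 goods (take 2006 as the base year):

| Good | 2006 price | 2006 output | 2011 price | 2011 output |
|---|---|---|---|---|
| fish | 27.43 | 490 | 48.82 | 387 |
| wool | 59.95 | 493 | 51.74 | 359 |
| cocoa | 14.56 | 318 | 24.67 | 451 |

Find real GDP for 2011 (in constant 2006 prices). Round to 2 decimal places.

Real GDP 2011 = Σ (p_2006 × q_2011) = 27.43·387 + 59.95·359 + 14.56·451 = 38704.02.

38704.02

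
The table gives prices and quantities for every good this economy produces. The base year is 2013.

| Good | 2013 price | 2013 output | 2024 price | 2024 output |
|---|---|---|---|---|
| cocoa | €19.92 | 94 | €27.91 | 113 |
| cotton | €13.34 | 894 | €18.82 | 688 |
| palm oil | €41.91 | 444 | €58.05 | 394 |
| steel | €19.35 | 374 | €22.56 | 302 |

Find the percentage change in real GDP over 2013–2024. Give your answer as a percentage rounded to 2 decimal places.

-14.78%

Real GDP 2013 = Nominal GDP 2013 = 19.92·94 + 13.34·894 + 41.91·444 + 19.35·374 = 39643.38.
Real GDP 2024 (at 2013 prices) = 19.92·113 + 13.34·688 + 41.91·394 + 19.35·302 = 33785.12.
Real growth = 33785.12/39643.38 − 1 = -0.1478.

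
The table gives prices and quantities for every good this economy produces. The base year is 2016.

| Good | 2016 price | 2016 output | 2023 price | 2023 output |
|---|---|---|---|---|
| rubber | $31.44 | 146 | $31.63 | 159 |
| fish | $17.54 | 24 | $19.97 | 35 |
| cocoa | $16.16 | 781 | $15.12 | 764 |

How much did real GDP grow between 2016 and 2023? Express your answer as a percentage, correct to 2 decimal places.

Real GDP 2016 = Nominal GDP 2016 = 31.44·146 + 17.54·24 + 16.16·781 = 17632.16.
Real GDP 2023 (at 2016 prices) = 31.44·159 + 17.54·35 + 16.16·764 = 17959.10.
Real growth = 17959.10/17632.16 − 1 = 0.0185.

1.85%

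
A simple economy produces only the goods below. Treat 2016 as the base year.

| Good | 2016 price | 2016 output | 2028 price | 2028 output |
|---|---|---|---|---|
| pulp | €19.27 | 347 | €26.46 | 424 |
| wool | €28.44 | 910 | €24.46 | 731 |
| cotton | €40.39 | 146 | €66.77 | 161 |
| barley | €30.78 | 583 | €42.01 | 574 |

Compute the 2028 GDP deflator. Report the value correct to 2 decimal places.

120.39

Nominal GDP 2028 = 26.46·424 + 24.46·731 + 66.77·161 + 42.01·574 = 63963.01.
Real GDP 2028 (at 2016 prices) = 19.27·424 + 28.44·731 + 40.39·161 + 30.78·574 = 53130.63.
Deflator = Nominal/Real × 100 = 63963.01/53130.63 × 100 = 120.388.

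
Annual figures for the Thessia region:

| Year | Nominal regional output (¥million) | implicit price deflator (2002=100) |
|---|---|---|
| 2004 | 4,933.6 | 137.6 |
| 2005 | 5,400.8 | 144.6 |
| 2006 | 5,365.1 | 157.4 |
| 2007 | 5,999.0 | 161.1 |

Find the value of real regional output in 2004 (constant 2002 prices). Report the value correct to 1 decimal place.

Real regional output 2004 = 4933.6 / 1.376 = 3585.47.

¥3,585.5 million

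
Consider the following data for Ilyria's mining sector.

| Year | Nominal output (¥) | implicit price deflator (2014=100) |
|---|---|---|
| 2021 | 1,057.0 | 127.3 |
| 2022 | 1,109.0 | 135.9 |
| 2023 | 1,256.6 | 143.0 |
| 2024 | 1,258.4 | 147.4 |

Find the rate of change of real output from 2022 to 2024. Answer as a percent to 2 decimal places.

4.62%

Real output 2022 = 1109.0/1.359 = 816.04.
Real output 2024 = 1258.4/1.474 = 853.73.
Change = 853.73/816.04 − 1 = 0.0462.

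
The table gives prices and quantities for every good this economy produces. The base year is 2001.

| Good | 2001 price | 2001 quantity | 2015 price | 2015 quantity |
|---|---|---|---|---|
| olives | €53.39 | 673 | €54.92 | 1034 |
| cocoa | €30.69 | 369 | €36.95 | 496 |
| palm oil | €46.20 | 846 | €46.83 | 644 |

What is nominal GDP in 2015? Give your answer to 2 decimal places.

€105273.00

Nominal GDP 2015 = Σ (p_2015 × q_2015) = 54.92·1034 + 36.95·496 + 46.83·644 = 105273.00.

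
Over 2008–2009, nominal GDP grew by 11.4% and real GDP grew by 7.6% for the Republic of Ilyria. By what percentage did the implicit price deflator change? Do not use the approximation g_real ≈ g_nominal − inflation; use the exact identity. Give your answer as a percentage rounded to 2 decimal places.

3.53%

(1 + g_nom) = (1 + g_real)(1 + π), so π = 1.1140 / 1.0760 − 1 = 0.03532.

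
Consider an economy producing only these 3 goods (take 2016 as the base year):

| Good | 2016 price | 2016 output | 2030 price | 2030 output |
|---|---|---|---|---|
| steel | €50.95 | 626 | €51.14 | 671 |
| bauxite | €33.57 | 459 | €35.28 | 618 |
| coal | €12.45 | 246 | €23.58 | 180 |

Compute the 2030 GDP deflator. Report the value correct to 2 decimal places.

Nominal GDP 2030 = 51.14·671 + 35.28·618 + 23.58·180 = 60362.38.
Real GDP 2030 (at 2016 prices) = 50.95·671 + 33.57·618 + 12.45·180 = 57174.71.
Deflator = Nominal/Real × 100 = 60362.38/57174.71 × 100 = 105.575.

105.58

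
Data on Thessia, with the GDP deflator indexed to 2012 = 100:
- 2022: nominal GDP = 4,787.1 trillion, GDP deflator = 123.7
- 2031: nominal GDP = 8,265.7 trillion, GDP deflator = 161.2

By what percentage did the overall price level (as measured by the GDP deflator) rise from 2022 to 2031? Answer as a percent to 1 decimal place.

Price-level change = 161.2 / 123.7 − 1 = 0.3032.

30.3%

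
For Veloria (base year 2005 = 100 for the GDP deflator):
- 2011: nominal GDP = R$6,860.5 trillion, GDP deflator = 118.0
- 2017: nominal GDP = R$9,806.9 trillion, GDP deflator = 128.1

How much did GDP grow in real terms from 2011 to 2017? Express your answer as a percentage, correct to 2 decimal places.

Deflate each year: 2011 → 6860.5/1.180 = 5813.98; 2017 → 9806.9/1.281 = 7655.66.
So real GDP changed by 7655.66/5813.98 − 1 = 0.3168, i.e. 31.68%.

31.68%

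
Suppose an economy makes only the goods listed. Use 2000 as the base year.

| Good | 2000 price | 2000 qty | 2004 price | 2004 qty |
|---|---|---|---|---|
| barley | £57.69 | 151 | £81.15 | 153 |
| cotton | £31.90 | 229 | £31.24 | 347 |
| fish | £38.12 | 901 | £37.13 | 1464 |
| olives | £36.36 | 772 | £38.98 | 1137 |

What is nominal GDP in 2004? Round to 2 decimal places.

£121934.81

Nominal GDP 2004 = Σ (p_2004 × q_2004) = 81.15·153 + 31.24·347 + 37.13·1464 + 38.98·1137 = 121934.81.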